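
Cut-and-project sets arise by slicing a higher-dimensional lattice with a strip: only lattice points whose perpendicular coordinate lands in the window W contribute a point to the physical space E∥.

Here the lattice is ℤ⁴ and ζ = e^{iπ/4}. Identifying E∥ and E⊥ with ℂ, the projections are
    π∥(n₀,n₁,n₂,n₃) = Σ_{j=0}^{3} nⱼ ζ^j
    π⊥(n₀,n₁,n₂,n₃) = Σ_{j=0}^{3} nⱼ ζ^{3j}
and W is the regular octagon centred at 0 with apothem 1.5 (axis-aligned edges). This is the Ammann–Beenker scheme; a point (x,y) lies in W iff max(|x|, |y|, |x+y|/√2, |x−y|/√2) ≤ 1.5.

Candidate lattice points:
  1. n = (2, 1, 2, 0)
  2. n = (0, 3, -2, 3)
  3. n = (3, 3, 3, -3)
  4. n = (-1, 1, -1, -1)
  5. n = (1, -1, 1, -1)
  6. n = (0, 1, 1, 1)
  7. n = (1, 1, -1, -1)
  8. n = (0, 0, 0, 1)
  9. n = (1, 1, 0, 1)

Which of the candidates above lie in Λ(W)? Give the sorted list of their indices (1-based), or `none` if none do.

6, 7, 8

Internal map: ζ^{3j} for j=0..3 gives (1,0), (−√2/2,√2/2), (0,−1), (√2/2,√2/2).
candidate 1: n = (2, 1, 2, 0) → π⊥ ≈ (+1.2929, -1.2929); max(|x|,|y|,|x±y|/√2) = 1.8284 > 1.5 ⇒ ∉ W
candidate 2: n = (0, 3, -2, 3) → π⊥ ≈ (+0.0000, +6.2426); max(|x|,|y|,|x±y|/√2) = 6.2426 > 1.5 ⇒ ∉ W
candidate 3: n = (3, 3, 3, -3) → π⊥ ≈ (-1.2426, -3.0000); max(|x|,|y|,|x±y|/√2) = 3.0000 > 1.5 ⇒ ∉ W
candidate 4: n = (-1, 1, -1, -1) → π⊥ ≈ (-2.4142, +1.0000); max(|x|,|y|,|x±y|/√2) = 2.4142 > 1.5 ⇒ ∉ W
candidate 5: n = (1, -1, 1, -1) → π⊥ ≈ (+1.0000, -2.4142); max(|x|,|y|,|x±y|/√2) = 2.4142 > 1.5 ⇒ ∉ W
candidate 6: n = (0, 1, 1, 1) → π⊥ ≈ (+0.0000, +0.4142); max(|x|,|y|,|x±y|/√2) = 0.4142 ≤ 1.5 ⇒ ∈ W
candidate 7: n = (1, 1, -1, -1) → π⊥ ≈ (-0.4142, +1.0000); max(|x|,|y|,|x±y|/√2) = 1.0000 ≤ 1.5 ⇒ ∈ W
candidate 8: n = (0, 0, 0, 1) → π⊥ ≈ (+0.7071, +0.7071); max(|x|,|y|,|x±y|/√2) = 1.0000 ≤ 1.5 ⇒ ∈ W
candidate 9: n = (1, 1, 0, 1) → π⊥ ≈ (+1.0000, +1.4142); max(|x|,|y|,|x±y|/√2) = 1.7071 > 1.5 ⇒ ∉ W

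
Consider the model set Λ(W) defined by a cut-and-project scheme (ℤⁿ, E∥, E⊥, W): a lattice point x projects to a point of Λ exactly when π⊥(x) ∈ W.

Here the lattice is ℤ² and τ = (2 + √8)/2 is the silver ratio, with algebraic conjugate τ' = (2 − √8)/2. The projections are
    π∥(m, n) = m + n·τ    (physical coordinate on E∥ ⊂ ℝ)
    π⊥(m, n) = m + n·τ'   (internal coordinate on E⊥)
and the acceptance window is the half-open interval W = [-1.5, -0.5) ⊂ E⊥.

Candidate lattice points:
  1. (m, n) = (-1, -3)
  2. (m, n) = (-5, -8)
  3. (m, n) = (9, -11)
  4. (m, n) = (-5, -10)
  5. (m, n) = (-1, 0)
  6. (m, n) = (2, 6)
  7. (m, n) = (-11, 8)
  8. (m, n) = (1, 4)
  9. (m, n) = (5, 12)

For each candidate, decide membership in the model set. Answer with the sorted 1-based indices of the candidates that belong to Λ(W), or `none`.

4, 5, 8

τ' = (2−√8)/2 ≈ -0.41421.
#1 (-1,-3): internal coord -1 + (-3)·τ' = +0.24264; +0.24264 ∉ [-1.5, -0.5) → out
#2 (-5,-8): internal coord -5 + (-8)·τ' = -1.68629; -1.68629 ∉ [-1.5, -0.5) → out
#3 (9,-11): internal coord 9 + (-11)·τ' = +13.55635; +13.55635 ∉ [-1.5, -0.5) → out
#4 (-5,-10): internal coord -5 + (-10)·τ' = -0.85786; -0.85786 ∈ [-1.5, -0.5) → IN Λ
#5 (-1,0): internal coord -1 + (0)·τ' = -1.00000; -1.00000 ∈ [-1.5, -0.5) → IN Λ
#6 (2,6): internal coord 2 + (6)·τ' = -0.48528; -0.48528 ∉ [-1.5, -0.5) → out
#7 (-11,8): internal coord -11 + (8)·τ' = -14.31371; -14.31371 ∉ [-1.5, -0.5) → out
#8 (1,4): internal coord 1 + (4)·τ' = -0.65685; -0.65685 ∈ [-1.5, -0.5) → IN Λ
#9 (5,12): internal coord 5 + (12)·τ' = +0.02944; +0.02944 ∉ [-1.5, -0.5) → out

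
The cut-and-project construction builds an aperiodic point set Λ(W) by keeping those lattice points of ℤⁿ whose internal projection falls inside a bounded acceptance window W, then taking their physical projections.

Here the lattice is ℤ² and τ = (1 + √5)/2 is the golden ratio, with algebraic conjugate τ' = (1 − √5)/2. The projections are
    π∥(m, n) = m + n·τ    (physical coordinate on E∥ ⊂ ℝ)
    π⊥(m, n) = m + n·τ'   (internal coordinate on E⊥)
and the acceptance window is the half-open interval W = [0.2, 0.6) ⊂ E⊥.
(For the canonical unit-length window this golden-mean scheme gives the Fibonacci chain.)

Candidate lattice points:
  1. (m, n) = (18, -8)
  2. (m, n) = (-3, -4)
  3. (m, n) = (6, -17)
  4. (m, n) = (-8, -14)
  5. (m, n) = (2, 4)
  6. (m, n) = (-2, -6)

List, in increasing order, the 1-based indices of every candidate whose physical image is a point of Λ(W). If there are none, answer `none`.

Numerically τ ≈ 1.61803 and τ' = −1/τ ≈ -0.61803.
#1 (18,-8): internal coord 18 + (-8)·τ' = +22.94427; +22.94427 ∉ [0.2, 0.6) → out
#2 (-3,-4): internal coord -3 + (-4)·τ' = -0.52786; -0.52786 ∉ [0.2, 0.6) → out
#3 (6,-17): internal coord 6 + (-17)·τ' = +16.50658; +16.50658 ∉ [0.2, 0.6) → out
#4 (-8,-14): internal coord -8 + (-14)·τ' = +0.65248; +0.65248 ∉ [0.2, 0.6) → out
#5 (2,4): internal coord 2 + (4)·τ' = -0.47214; -0.47214 ∉ [0.2, 0.6) → out
#6 (-2,-6): internal coord -2 + (-6)·τ' = +1.70820; +1.70820 ∉ [0.2, 0.6) → out

none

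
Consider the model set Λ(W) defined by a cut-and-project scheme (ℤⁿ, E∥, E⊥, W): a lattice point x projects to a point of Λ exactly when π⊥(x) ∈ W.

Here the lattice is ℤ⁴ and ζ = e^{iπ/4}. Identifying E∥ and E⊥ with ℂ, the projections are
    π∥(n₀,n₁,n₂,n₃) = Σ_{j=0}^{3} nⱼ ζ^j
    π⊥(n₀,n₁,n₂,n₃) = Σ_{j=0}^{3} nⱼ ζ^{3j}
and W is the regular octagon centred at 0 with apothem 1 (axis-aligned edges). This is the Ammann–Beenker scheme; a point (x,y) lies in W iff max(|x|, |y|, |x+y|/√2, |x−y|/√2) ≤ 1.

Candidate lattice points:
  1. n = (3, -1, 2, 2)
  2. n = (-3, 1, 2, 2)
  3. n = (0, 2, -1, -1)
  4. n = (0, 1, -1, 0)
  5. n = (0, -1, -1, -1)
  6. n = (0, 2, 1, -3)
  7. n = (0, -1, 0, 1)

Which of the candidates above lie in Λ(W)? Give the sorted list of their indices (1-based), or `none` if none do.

5

With ζ = e^{iπ/4} the internal vectors are ζ^0,ζ^3,ζ^6,ζ^9.
candidate 1: n = (3, -1, 2, 2) → π⊥ ≈ (+5.121320, -1.292893); max(|x|,|y|,|x±y|/√2) = 5.121320 > 1 ⇒ ∉ W
candidate 2: n = (-3, 1, 2, 2) → π⊥ ≈ (-2.292893, +0.121320); max(|x|,|y|,|x±y|/√2) = 2.292893 > 1 ⇒ ∉ W
candidate 3: n = (0, 2, -1, -1) → π⊥ ≈ (-2.121320, +1.707107); max(|x|,|y|,|x±y|/√2) = 2.707107 > 1 ⇒ ∉ W
candidate 4: n = (0, 1, -1, 0) → π⊥ ≈ (-0.707107, +1.707107); max(|x|,|y|,|x±y|/√2) = 1.707107 > 1 ⇒ ∉ W
candidate 5: n = (0, -1, -1, -1) → π⊥ ≈ (+0.000000, -0.414214); max(|x|,|y|,|x±y|/√2) = 0.414214 ≤ 1 ⇒ ∈ W
candidate 6: n = (0, 2, 1, -3) → π⊥ ≈ (-3.535534, -1.707107); max(|x|,|y|,|x±y|/√2) = 3.707107 > 1 ⇒ ∉ W
candidate 7: n = (0, -1, 0, 1) → π⊥ ≈ (+1.414214, +0.000000); max(|x|,|y|,|x±y|/√2) = 1.414214 > 1 ⇒ ∉ W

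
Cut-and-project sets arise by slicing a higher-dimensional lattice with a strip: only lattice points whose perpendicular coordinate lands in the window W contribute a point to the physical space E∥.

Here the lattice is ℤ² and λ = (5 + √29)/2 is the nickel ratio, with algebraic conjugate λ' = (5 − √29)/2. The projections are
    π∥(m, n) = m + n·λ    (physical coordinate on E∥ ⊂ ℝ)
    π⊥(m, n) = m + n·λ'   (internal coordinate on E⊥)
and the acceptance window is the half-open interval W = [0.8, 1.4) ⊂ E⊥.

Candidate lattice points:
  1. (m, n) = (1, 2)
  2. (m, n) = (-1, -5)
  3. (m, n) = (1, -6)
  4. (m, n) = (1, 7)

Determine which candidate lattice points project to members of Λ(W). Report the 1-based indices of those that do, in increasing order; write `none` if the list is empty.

none

Numerically λ ≈ 5.192582 and λ' = −1/λ ≈ -0.192582.
[1] lift (1,2): star map gives 0.614835; window check 0.8 ≤ 0.614835 < 1.4 is false → out
[2] lift (-1,-5): star map gives -0.037088; window check 0.8 ≤ -0.037088 < 1.4 is false → out
[3] lift (1,-6): star map gives 2.155494; window check 0.8 ≤ 2.155494 < 1.4 is false → out
[4] lift (1,7): star map gives -0.348077; window check 0.8 ≤ -0.348077 < 1.4 is false → out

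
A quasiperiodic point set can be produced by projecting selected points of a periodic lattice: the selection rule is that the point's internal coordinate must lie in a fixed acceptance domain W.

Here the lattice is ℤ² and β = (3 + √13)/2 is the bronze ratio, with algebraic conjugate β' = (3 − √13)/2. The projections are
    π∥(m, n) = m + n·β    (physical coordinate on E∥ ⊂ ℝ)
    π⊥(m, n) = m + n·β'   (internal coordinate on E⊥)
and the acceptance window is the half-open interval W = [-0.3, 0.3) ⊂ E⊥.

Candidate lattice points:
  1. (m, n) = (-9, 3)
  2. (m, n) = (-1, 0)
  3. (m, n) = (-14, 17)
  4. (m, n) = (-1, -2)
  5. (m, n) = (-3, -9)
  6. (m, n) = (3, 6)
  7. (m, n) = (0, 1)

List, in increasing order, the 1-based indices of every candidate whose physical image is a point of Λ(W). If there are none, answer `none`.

5

β' = (3−√13)/2 ≈ -0.302776.
[1] lift (-9,3): star map gives -9.908327; window check -0.3 ≤ -9.908327 < 0.3 is false → out
[2] lift (-1,0): star map gives -1.000000; window check -0.3 ≤ -1.000000 < 0.3 is false → out
[3] lift (-14,17): star map gives -19.147186; window check -0.3 ≤ -19.147186 < 0.3 is false → out
[4] lift (-1,-2): star map gives -0.394449; window check -0.3 ≤ -0.394449 < 0.3 is false → out
[5] lift (-3,-9): star map gives -0.275019; window check -0.3 ≤ -0.275019 < 0.3 is true → IN Λ
[6] lift (3,6): star map gives 1.183346; window check -0.3 ≤ 1.183346 < 0.3 is false → out
[7] lift (0,1): star map gives -0.302776; window check -0.3 ≤ -0.302776 < 0.3 is false → out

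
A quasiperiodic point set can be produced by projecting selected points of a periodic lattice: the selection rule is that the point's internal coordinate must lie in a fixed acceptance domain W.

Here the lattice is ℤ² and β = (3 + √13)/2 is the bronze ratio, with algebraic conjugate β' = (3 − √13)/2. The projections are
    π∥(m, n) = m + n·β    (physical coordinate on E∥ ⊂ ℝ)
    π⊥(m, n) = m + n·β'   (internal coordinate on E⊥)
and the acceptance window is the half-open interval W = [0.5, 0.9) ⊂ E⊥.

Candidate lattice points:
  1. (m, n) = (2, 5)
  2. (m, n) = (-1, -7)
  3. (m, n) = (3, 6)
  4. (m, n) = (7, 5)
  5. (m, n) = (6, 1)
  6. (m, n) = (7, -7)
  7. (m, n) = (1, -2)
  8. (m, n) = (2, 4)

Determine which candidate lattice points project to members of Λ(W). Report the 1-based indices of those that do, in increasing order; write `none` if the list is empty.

β' = (3−√13)/2 ≈ -0.3028.
[1] lift (2,5): star map gives 0.4861; window check 0.5 ≤ 0.4861 < 0.9 is false → out
[2] lift (-1,-7): star map gives 1.1194; window check 0.5 ≤ 1.1194 < 0.9 is false → out
[3] lift (3,6): star map gives 1.1833; window check 0.5 ≤ 1.1833 < 0.9 is false → out
[4] lift (7,5): star map gives 5.4861; window check 0.5 ≤ 5.4861 < 0.9 is false → out
[5] lift (6,1): star map gives 5.6972; window check 0.5 ≤ 5.6972 < 0.9 is false → out
[6] lift (7,-7): star map gives 9.1194; window check 0.5 ≤ 9.1194 < 0.9 is false → out
[7] lift (1,-2): star map gives 1.6056; window check 0.5 ≤ 1.6056 < 0.9 is false → out
[8] lift (2,4): star map gives 0.7889; window check 0.5 ≤ 0.7889 < 0.9 is true → IN Λ

8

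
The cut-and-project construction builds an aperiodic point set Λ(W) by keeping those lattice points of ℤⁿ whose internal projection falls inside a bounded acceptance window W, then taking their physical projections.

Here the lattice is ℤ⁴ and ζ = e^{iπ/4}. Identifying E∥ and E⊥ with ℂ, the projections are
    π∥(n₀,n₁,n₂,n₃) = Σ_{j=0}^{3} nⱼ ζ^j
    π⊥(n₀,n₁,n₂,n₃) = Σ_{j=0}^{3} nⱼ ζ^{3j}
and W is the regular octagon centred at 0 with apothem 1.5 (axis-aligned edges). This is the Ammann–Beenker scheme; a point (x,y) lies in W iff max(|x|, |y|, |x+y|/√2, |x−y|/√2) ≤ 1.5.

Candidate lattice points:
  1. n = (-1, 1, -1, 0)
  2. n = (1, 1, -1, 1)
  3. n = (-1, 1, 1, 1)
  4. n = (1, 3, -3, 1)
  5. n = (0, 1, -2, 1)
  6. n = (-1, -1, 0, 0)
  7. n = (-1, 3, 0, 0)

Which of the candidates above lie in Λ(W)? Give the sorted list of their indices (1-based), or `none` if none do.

π⊥(n) = n₀ + n₁ζ³ + n₂ζ⁶ + n₃ζ⁹ where ζ = e^{iπ/4}.
#1 (-1, 1, -1, 0): internal (-1.707107, 1.707107); octagon support 2.414214 vs apothem 1.5 → ∉ W
#2 (1, 1, -1, 1): internal (1.000000, 2.414214); octagon support 2.414214 vs apothem 1.5 → ∉ W
#3 (-1, 1, 1, 1): internal (-1.000000, 0.414214); octagon support 1.000000 vs apothem 1.5 → ∈ W
#4 (1, 3, -3, 1): internal (-0.414214, 5.828427); octagon support 5.828427 vs apothem 1.5 → ∉ W
#5 (0, 1, -2, 1): internal (0.000000, 3.414214); octagon support 3.414214 vs apothem 1.5 → ∉ W
#6 (-1, -1, 0, 0): internal (-0.292893, -0.707107); octagon support 0.707107 vs apothem 1.5 → ∈ W
#7 (-1, 3, 0, 0): internal (-3.121320, 2.121320); octagon support 3.707107 vs apothem 1.5 → ∉ W

3, 6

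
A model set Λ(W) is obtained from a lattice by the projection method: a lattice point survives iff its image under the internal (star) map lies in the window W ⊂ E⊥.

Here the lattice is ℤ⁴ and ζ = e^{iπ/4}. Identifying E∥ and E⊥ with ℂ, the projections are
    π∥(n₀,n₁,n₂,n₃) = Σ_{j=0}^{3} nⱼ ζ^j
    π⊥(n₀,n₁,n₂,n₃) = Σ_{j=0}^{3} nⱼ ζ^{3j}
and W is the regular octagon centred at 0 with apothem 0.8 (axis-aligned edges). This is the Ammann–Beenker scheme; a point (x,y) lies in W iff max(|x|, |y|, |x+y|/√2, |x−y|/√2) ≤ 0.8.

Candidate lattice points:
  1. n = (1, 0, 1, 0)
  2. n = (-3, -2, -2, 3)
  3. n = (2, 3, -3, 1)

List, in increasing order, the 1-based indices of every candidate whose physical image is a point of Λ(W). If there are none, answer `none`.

Internal map: ζ^{3j} for j=0..3 gives (1,0), (−√2/2,√2/2), (0,−1), (√2/2,√2/2).
#1 (1, 0, 1, 0): internal (1.00000, -1.00000); octagon support 1.41421 vs apothem 0.8 → ∉ W
#2 (-3, -2, -2, 3): internal (0.53553, 2.70711); octagon support 2.70711 vs apothem 0.8 → ∉ W
#3 (2, 3, -3, 1): internal (0.58579, 5.82843); octagon support 5.82843 vs apothem 0.8 → ∉ W

none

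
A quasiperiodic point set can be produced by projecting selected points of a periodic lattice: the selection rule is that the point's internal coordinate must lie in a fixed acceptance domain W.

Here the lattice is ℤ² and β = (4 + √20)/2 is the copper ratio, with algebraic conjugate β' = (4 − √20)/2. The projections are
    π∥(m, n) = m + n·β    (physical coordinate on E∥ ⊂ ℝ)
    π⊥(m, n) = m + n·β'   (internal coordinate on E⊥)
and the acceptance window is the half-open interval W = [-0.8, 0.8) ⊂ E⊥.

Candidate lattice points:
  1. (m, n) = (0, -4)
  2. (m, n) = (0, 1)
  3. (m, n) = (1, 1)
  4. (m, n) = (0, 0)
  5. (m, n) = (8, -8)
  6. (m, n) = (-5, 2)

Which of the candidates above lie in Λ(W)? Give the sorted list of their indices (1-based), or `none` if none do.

2, 3, 4

Compute β' = (4−√20)/2 = -0.23607, so π⊥(m,n) = m -0.23607·n.
#1 (0,-4): internal coord 0 + (-4)·β' = +0.94427; +0.94427 ∉ [-0.8, 0.8) → out
#2 (0,1): internal coord 0 + (1)·β' = -0.23607; -0.23607 ∈ [-0.8, 0.8) → IN Λ
#3 (1,1): internal coord 1 + (1)·β' = +0.76393; +0.76393 ∈ [-0.8, 0.8) → IN Λ
#4 (0,0): internal coord 0 + (0)·β' = +0.00000; +0.00000 ∈ [-0.8, 0.8) → IN Λ
#5 (8,-8): internal coord 8 + (-8)·β' = +9.88854; +9.88854 ∉ [-0.8, 0.8) → out
#6 (-5,2): internal coord -5 + (2)·β' = -5.47214; -5.47214 ∉ [-0.8, 0.8) → out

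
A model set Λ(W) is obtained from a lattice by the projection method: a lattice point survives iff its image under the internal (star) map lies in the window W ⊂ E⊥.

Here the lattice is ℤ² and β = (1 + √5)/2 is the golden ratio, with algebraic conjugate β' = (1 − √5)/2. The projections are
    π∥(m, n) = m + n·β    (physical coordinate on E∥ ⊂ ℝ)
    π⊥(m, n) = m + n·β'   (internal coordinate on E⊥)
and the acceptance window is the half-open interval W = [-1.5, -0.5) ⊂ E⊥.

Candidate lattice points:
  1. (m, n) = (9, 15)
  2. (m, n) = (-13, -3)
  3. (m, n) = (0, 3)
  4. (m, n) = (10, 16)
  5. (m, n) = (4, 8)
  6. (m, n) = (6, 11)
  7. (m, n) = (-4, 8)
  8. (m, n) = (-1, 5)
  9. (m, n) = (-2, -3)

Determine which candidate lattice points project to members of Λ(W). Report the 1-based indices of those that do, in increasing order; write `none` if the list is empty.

5, 6

β' = (1−√5)/2 ≈ -0.6180.
[1] lift (9,15): star map gives -0.2705; window check -1.5 ≤ -0.2705 < -0.5 is false → out
[2] lift (-13,-3): star map gives -11.1459; window check -1.5 ≤ -11.1459 < -0.5 is false → out
[3] lift (0,3): star map gives -1.8541; window check -1.5 ≤ -1.8541 < -0.5 is false → out
[4] lift (10,16): star map gives 0.1115; window check -1.5 ≤ 0.1115 < -0.5 is false → out
[5] lift (4,8): star map gives -0.9443; window check -1.5 ≤ -0.9443 < -0.5 is true → IN Λ
[6] lift (6,11): star map gives -0.7984; window check -1.5 ≤ -0.7984 < -0.5 is true → IN Λ
[7] lift (-4,8): star map gives -8.9443; window check -1.5 ≤ -8.9443 < -0.5 is false → out
[8] lift (-1,5): star map gives -4.0902; window check -1.5 ≤ -4.0902 < -0.5 is false → out
[9] lift (-2,-3): star map gives -0.1459; window check -1.5 ≤ -0.1459 < -0.5 is false → out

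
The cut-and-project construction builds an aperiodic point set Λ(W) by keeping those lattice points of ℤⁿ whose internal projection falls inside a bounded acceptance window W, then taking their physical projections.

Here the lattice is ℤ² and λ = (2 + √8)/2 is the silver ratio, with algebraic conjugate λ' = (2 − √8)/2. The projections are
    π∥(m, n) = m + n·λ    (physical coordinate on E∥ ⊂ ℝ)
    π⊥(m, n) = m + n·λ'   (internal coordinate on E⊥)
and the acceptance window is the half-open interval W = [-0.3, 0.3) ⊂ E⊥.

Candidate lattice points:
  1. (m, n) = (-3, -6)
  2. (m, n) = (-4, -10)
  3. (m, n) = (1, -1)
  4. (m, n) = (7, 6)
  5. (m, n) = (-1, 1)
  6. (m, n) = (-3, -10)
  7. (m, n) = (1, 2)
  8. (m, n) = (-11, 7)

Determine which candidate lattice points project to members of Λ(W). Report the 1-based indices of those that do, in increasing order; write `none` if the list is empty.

λ' = (2−√8)/2 ≈ -0.4142.
[1] lift (-3,-6): star map gives -0.5147; window check -0.3 ≤ -0.5147 < 0.3 is false → out
[2] lift (-4,-10): star map gives 0.1421; window check -0.3 ≤ 0.1421 < 0.3 is true → IN Λ
[3] lift (1,-1): star map gives 1.4142; window check -0.3 ≤ 1.4142 < 0.3 is false → out
[4] lift (7,6): star map gives 4.5147; window check -0.3 ≤ 4.5147 < 0.3 is false → out
[5] lift (-1,1): star map gives -1.4142; window check -0.3 ≤ -1.4142 < 0.3 is false → out
[6] lift (-3,-10): star map gives 1.1421; window check -0.3 ≤ 1.1421 < 0.3 is false → out
[7] lift (1,2): star map gives 0.1716; window check -0.3 ≤ 0.1716 < 0.3 is true → IN Λ
[8] lift (-11,7): star map gives -13.8995; window check -0.3 ≤ -13.8995 < 0.3 is false → out

2, 7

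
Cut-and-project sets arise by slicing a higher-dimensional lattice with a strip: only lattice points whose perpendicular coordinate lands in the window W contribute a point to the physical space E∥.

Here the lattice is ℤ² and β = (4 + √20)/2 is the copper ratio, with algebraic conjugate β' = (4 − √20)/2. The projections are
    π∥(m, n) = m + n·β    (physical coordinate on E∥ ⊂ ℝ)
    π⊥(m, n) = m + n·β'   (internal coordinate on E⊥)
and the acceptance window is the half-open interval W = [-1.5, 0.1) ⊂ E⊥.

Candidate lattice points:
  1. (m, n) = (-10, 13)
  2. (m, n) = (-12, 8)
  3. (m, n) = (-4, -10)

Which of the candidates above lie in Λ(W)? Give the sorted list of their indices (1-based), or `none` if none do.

Numerically β ≈ 4.23607 and β' = −1/β ≈ -0.23607.
#1 (-10,13): internal coord -10 + (13)·β' = -13.06888; -13.06888 ∉ [-1.5, 0.1) → out
#2 (-12,8): internal coord -12 + (8)·β' = -13.88854; -13.88854 ∉ [-1.5, 0.1) → out
#3 (-4,-10): internal coord -4 + (-10)·β' = -1.63932; -1.63932 ∉ [-1.5, 0.1) → out

none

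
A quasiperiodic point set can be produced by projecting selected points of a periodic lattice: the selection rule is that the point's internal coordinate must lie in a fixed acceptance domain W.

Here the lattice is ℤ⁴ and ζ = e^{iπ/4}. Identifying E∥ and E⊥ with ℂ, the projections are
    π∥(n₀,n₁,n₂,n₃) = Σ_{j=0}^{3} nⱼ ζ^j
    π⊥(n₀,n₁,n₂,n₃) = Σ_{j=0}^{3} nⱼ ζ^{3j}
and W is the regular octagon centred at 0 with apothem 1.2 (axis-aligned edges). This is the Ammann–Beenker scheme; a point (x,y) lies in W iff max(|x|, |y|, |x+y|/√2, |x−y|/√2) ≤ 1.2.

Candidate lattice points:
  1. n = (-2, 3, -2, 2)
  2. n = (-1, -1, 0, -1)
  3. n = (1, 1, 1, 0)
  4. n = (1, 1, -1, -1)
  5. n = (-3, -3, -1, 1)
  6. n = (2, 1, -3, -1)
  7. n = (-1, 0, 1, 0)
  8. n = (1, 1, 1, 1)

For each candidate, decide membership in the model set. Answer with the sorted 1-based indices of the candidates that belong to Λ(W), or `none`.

3, 4, 5, 8

π⊥(n) = n₀ + n₁ζ³ + n₂ζ⁶ + n₃ζ⁹ where ζ = e^{iπ/4}.
candidate 1: n = (-2, 3, -2, 2) → π⊥ ≈ (-2.707107, +5.535534); max(|x|,|y|,|x±y|/√2) = 5.828427 > 1.2 ⇒ ∉ W
candidate 2: n = (-1, -1, 0, -1) → π⊥ ≈ (-1.000000, -1.414214); max(|x|,|y|,|x±y|/√2) = 1.707107 > 1.2 ⇒ ∉ W
candidate 3: n = (1, 1, 1, 0) → π⊥ ≈ (+0.292893, -0.292893); max(|x|,|y|,|x±y|/√2) = 0.414214 ≤ 1.2 ⇒ ∈ W
candidate 4: n = (1, 1, -1, -1) → π⊥ ≈ (-0.414214, +1.000000); max(|x|,|y|,|x±y|/√2) = 1.000000 ≤ 1.2 ⇒ ∈ W
candidate 5: n = (-3, -3, -1, 1) → π⊥ ≈ (-0.171573, -0.414214); max(|x|,|y|,|x±y|/√2) = 0.414214 ≤ 1.2 ⇒ ∈ W
candidate 6: n = (2, 1, -3, -1) → π⊥ ≈ (+0.585786, +3.000000); max(|x|,|y|,|x±y|/√2) = 3.000000 > 1.2 ⇒ ∉ W
candidate 7: n = (-1, 0, 1, 0) → π⊥ ≈ (-1.000000, -1.000000); max(|x|,|y|,|x±y|/√2) = 1.414214 > 1.2 ⇒ ∉ W
candidate 8: n = (1, 1, 1, 1) → π⊥ ≈ (+1.000000, +0.414214); max(|x|,|y|,|x±y|/√2) = 1.000000 ≤ 1.2 ⇒ ∈ W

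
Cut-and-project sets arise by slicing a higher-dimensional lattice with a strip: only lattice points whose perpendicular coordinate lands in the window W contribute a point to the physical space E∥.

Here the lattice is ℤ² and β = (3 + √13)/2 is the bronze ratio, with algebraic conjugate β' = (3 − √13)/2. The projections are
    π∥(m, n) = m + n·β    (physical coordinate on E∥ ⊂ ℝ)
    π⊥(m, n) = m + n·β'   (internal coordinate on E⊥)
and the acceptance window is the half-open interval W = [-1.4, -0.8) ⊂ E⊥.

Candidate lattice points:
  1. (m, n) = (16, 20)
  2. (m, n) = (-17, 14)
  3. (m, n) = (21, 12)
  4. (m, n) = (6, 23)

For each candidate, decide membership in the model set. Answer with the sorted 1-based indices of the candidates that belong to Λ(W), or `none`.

Numerically β ≈ 3.30278 and β' = −1/β ≈ -0.30278.
#1 (16,20): internal coord 16 + (20)·β' = +9.94449; +9.94449 ∉ [-1.4, -0.8) → out
#2 (-17,14): internal coord -17 + (14)·β' = -21.23886; -21.23886 ∉ [-1.4, -0.8) → out
#3 (21,12): internal coord 21 + (12)·β' = +17.36669; +17.36669 ∉ [-1.4, -0.8) → out
#4 (6,23): internal coord 6 + (23)·β' = -0.96384; -0.96384 ∈ [-1.4, -0.8) → IN Λ

4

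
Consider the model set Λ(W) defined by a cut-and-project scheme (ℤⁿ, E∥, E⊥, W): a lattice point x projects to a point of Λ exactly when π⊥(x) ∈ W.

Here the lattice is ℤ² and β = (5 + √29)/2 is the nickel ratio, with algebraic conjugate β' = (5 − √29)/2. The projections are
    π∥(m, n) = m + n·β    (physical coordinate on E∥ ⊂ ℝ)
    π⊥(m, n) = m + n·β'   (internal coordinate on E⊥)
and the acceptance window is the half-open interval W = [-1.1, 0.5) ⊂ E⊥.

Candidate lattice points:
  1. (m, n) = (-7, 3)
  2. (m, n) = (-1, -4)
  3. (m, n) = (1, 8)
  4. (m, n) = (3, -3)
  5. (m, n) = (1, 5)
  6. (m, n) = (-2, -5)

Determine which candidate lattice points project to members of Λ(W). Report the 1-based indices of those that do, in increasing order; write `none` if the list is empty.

Numerically β ≈ 5.1926 and β' = −1/β ≈ -0.1926.
#1 (-7,3): internal coord -7 + (3)·β' = -7.5777; -7.5777 ∉ [-1.1, 0.5) → out
#2 (-1,-4): internal coord -1 + (-4)·β' = -0.2297; -0.2297 ∈ [-1.1, 0.5) → IN Λ
#3 (1,8): internal coord 1 + (8)·β' = -0.5407; -0.5407 ∈ [-1.1, 0.5) → IN Λ
#4 (3,-3): internal coord 3 + (-3)·β' = +3.5777; +3.5777 ∉ [-1.1, 0.5) → out
#5 (1,5): internal coord 1 + (5)·β' = +0.0371; +0.0371 ∈ [-1.1, 0.5) → IN Λ
#6 (-2,-5): internal coord -2 + (-5)·β' = -1.0371; -1.0371 ∈ [-1.1, 0.5) → IN Λ

2, 3, 5, 6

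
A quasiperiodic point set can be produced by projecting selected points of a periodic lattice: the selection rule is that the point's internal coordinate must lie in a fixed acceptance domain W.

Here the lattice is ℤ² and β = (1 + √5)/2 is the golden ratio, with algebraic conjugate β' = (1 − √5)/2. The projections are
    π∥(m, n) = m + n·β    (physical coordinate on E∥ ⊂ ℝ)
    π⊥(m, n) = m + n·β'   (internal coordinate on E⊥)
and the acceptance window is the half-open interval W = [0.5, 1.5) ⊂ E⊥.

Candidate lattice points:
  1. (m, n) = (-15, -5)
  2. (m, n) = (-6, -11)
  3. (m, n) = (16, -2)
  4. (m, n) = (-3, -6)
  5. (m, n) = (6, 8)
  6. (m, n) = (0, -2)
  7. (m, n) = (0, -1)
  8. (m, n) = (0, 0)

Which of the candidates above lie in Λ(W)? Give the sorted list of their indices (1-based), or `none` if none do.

β' = (1−√5)/2 ≈ -0.6180.
[1] lift (-15,-5): star map gives -11.9098; window check 0.5 ≤ -11.9098 < 1.5 is false → out
[2] lift (-6,-11): star map gives 0.7984; window check 0.5 ≤ 0.7984 < 1.5 is true → IN Λ
[3] lift (16,-2): star map gives 17.2361; window check 0.5 ≤ 17.2361 < 1.5 is false → out
[4] lift (-3,-6): star map gives 0.7082; window check 0.5 ≤ 0.7082 < 1.5 is true → IN Λ
[5] lift (6,8): star map gives 1.0557; window check 0.5 ≤ 1.0557 < 1.5 is true → IN Λ
[6] lift (0,-2): star map gives 1.2361; window check 0.5 ≤ 1.2361 < 1.5 is true → IN Λ
[7] lift (0,-1): star map gives 0.6180; window check 0.5 ≤ 0.6180 < 1.5 is true → IN Λ
[8] lift (0,0): star map gives 0.0000; window check 0.5 ≤ 0.0000 < 1.5 is false → out

2, 4, 5, 6, 7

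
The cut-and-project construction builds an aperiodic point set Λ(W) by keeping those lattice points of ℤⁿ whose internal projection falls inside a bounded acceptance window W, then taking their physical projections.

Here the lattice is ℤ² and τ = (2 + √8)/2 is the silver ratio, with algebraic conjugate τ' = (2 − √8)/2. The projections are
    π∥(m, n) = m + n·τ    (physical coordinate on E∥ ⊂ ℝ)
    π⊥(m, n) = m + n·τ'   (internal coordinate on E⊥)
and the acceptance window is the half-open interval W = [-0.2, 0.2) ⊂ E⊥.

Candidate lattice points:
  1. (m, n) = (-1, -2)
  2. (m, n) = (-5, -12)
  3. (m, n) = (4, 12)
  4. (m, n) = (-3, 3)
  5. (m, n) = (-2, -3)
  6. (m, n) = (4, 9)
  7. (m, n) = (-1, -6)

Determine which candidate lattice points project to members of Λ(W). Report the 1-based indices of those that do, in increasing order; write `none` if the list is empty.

Compute τ' = (2−√8)/2 = -0.414214, so π⊥(m,n) = m -0.414214·n.
#1 (-1,-2): internal coord -1 + (-2)·τ' = -0.171573; -0.171573 ∈ [-0.2, 0.2) → IN Λ
#2 (-5,-12): internal coord -5 + (-12)·τ' = -0.029437; -0.029437 ∈ [-0.2, 0.2) → IN Λ
#3 (4,12): internal coord 4 + (12)·τ' = -0.970563; -0.970563 ∉ [-0.2, 0.2) → out
#4 (-3,3): internal coord -3 + (3)·τ' = -4.242641; -4.242641 ∉ [-0.2, 0.2) → out
#5 (-2,-3): internal coord -2 + (-3)·τ' = -0.757359; -0.757359 ∉ [-0.2, 0.2) → out
#6 (4,9): internal coord 4 + (9)·τ' = +0.272078; +0.272078 ∉ [-0.2, 0.2) → out
#7 (-1,-6): internal coord -1 + (-6)·τ' = +1.485281; +1.485281 ∉ [-0.2, 0.2) → out

1, 2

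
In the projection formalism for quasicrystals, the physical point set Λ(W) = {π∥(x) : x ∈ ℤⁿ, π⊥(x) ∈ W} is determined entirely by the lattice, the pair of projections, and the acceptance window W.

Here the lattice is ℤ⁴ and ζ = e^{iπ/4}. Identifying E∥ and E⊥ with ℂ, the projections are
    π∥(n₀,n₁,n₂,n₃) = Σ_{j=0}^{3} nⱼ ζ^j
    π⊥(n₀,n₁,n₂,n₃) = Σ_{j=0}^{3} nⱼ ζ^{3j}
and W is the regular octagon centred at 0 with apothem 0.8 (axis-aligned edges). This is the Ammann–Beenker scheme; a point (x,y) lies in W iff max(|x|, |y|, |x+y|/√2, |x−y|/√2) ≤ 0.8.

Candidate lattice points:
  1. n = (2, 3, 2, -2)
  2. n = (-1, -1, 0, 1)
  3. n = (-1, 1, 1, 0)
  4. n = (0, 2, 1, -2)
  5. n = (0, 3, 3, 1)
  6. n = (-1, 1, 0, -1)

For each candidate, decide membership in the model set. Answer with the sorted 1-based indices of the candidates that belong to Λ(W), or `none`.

2

π⊥(n) = n₀ + n₁ζ³ + n₂ζ⁶ + n₃ζ⁹ where ζ = e^{iπ/4}.
#1 (2, 3, 2, -2): internal (-1.5355, -1.2929); octagon support 2.0000 vs apothem 0.8 → ∉ W
#2 (-1, -1, 0, 1): internal (0.4142, 0.0000); octagon support 0.4142 vs apothem 0.8 → ∈ W
#3 (-1, 1, 1, 0): internal (-1.7071, -0.2929); octagon support 1.7071 vs apothem 0.8 → ∉ W
#4 (0, 2, 1, -2): internal (-2.8284, -1.0000); octagon support 2.8284 vs apothem 0.8 → ∉ W
#5 (0, 3, 3, 1): internal (-1.4142, -0.1716); octagon support 1.4142 vs apothem 0.8 → ∉ W
#6 (-1, 1, 0, -1): internal (-2.4142, 0.0000); octagon support 2.4142 vs apothem 0.8 → ∉ W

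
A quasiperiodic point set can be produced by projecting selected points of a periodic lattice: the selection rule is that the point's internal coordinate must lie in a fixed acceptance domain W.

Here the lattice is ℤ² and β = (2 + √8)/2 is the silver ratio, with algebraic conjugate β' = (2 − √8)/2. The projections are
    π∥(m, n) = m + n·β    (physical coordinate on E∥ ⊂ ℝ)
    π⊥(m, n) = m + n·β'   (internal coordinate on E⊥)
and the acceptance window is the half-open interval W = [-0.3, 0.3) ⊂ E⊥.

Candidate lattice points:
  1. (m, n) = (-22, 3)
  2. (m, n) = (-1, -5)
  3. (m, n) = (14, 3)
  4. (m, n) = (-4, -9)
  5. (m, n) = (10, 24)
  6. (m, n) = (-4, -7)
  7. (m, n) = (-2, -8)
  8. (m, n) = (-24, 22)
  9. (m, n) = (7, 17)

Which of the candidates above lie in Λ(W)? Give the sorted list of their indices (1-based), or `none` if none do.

4, 5, 9

β' = (2−√8)/2 ≈ -0.4142.
#1 (-22,3): internal coord -22 + (3)·β' = -23.2426; -23.2426 ∉ [-0.3, 0.3) → out
#2 (-1,-5): internal coord -1 + (-5)·β' = +1.0711; +1.0711 ∉ [-0.3, 0.3) → out
#3 (14,3): internal coord 14 + (3)·β' = +12.7574; +12.7574 ∉ [-0.3, 0.3) → out
#4 (-4,-9): internal coord -4 + (-9)·β' = -0.2721; -0.2721 ∈ [-0.3, 0.3) → IN Λ
#5 (10,24): internal coord 10 + (24)·β' = +0.0589; +0.0589 ∈ [-0.3, 0.3) → IN Λ
#6 (-4,-7): internal coord -4 + (-7)·β' = -1.1005; -1.1005 ∉ [-0.3, 0.3) → out
#7 (-2,-8): internal coord -2 + (-8)·β' = +1.3137; +1.3137 ∉ [-0.3, 0.3) → out
#8 (-24,22): internal coord -24 + (22)·β' = -33.1127; -33.1127 ∉ [-0.3, 0.3) → out
#9 (7,17): internal coord 7 + (17)·β' = -0.0416; -0.0416 ∈ [-0.3, 0.3) → IN Λ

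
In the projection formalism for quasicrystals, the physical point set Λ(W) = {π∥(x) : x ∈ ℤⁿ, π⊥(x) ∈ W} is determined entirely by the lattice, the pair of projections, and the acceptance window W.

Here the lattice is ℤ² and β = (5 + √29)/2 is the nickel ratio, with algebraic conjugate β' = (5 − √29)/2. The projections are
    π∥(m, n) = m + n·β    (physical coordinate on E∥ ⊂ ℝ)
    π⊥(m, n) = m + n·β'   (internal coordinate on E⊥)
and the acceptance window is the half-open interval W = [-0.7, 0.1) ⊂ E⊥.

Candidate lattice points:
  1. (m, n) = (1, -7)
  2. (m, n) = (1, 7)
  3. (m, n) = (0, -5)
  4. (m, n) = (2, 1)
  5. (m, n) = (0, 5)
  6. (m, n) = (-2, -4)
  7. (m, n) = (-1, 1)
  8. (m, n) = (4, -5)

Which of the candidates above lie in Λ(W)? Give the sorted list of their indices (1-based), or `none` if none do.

2

β' = (5−√29)/2 ≈ -0.19258.
candidate 1: (m,n)=(1,-7) → π∥ = 1-7·β ≈ -35.34808, π⊥ = 1-7·β' ≈ 2.34808 ∉ [-0.7, 0.1) ⇒ out
candidate 2: (m,n)=(1,7) → π∥ = 1+7·β ≈ 37.34808, π⊥ = 1+7·β' ≈ -0.34808 ∈ [-0.7, 0.1) ⇒ IN Λ
candidate 3: (m,n)=(0,-5) → π∥ = 0-5·β ≈ -25.96291, π⊥ = 0-5·β' ≈ 0.96291 ∉ [-0.7, 0.1) ⇒ out
candidate 4: (m,n)=(2,1) → π∥ = 2+1·β ≈ 7.19258, π⊥ = 2+1·β' ≈ 1.80742 ∉ [-0.7, 0.1) ⇒ out
candidate 5: (m,n)=(0,5) → π∥ = 0+5·β ≈ 25.96291, π⊥ = 0+5·β' ≈ -0.96291 ∉ [-0.7, 0.1) ⇒ out
candidate 6: (m,n)=(-2,-4) → π∥ = -2-4·β ≈ -22.77033, π⊥ = -2-4·β' ≈ -1.22967 ∉ [-0.7, 0.1) ⇒ out
candidate 7: (m,n)=(-1,1) → π∥ = -1+1·β ≈ 4.19258, π⊥ = -1+1·β' ≈ -1.19258 ∉ [-0.7, 0.1) ⇒ out
candidate 8: (m,n)=(4,-5) → π∥ = 4-5·β ≈ -21.96291, π⊥ = 4-5·β' ≈ 4.96291 ∉ [-0.7, 0.1) ⇒ out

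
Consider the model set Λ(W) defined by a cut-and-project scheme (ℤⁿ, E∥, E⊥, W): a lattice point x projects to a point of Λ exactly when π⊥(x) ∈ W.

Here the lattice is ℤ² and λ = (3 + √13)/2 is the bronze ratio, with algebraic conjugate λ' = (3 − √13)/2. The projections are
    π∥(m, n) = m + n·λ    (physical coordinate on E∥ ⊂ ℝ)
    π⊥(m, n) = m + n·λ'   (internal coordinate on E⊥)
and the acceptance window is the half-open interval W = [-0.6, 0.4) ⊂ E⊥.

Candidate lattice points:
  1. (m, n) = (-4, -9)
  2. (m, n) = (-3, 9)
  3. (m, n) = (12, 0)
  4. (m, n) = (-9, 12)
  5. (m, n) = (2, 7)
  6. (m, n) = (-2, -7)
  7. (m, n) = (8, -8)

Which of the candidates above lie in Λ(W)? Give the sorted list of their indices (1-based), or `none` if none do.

5, 6

Compute λ' = (3−√13)/2 = -0.3028, so π⊥(m,n) = m -0.3028·n.
candidate 1: (m,n)=(-4,-9) → π∥ = -4-9·λ ≈ -33.7250, π⊥ = -4-9·λ' ≈ -1.2750 ∉ [-0.6, 0.4) ⇒ out
candidate 2: (m,n)=(-3,9) → π∥ = -3+9·λ ≈ 26.7250, π⊥ = -3+9·λ' ≈ -5.7250 ∉ [-0.6, 0.4) ⇒ out
candidate 3: (m,n)=(12,0) → π∥ = 12+0·λ ≈ 12.0000, π⊥ = 12+0·λ' ≈ 12.0000 ∉ [-0.6, 0.4) ⇒ out
candidate 4: (m,n)=(-9,12) → π∥ = -9+12·λ ≈ 30.6333, π⊥ = -9+12·λ' ≈ -12.6333 ∉ [-0.6, 0.4) ⇒ out
candidate 5: (m,n)=(2,7) → π∥ = 2+7·λ ≈ 25.1194, π⊥ = 2+7·λ' ≈ -0.1194 ∈ [-0.6, 0.4) ⇒ IN Λ
candidate 6: (m,n)=(-2,-7) → π∥ = -2-7·λ ≈ -25.1194, π⊥ = -2-7·λ' ≈ 0.1194 ∈ [-0.6, 0.4) ⇒ IN Λ
candidate 7: (m,n)=(8,-8) → π∥ = 8-8·λ ≈ -18.4222, π⊥ = 8-8·λ' ≈ 10.4222 ∉ [-0.6, 0.4) ⇒ out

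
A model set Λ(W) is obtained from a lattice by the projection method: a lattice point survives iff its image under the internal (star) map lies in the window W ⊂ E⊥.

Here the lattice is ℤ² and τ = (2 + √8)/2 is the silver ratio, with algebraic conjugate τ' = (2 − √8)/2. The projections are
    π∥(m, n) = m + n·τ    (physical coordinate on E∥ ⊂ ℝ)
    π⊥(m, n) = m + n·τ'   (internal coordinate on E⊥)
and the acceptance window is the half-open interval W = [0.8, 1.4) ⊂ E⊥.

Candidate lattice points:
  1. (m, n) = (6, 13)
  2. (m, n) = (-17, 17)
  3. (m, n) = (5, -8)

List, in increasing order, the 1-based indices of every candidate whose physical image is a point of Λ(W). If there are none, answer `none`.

none

Compute τ' = (2−√8)/2 = -0.41421, so π⊥(m,n) = m -0.41421·n.
[1] lift (6,13): star map gives 0.61522; window check 0.8 ≤ 0.61522 < 1.4 is false → out
[2] lift (-17,17): star map gives -24.04163; window check 0.8 ≤ -24.04163 < 1.4 is false → out
[3] lift (5,-8): star map gives 8.31371; window check 0.8 ≤ 8.31371 < 1.4 is false → out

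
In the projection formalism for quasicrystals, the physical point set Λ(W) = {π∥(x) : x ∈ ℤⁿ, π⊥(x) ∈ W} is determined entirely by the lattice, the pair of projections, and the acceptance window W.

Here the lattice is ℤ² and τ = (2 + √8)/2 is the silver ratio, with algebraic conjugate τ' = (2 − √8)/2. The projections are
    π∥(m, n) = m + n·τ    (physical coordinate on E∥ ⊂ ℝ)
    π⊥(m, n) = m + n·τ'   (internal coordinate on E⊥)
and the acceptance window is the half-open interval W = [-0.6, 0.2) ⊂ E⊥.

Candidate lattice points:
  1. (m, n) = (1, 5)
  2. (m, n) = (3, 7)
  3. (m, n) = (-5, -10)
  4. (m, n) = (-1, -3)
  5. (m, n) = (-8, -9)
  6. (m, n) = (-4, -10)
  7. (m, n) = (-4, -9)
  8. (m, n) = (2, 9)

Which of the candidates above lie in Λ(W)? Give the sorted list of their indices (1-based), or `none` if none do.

2, 6, 7

τ' = (2−√8)/2 ≈ -0.414214.
candidate 1: (m,n)=(1,5) → π∥ = 1+5·τ ≈ 13.071068, π⊥ = 1+5·τ' ≈ -1.071068 ∉ [-0.6, 0.2) ⇒ out
candidate 2: (m,n)=(3,7) → π∥ = 3+7·τ ≈ 19.899495, π⊥ = 3+7·τ' ≈ 0.100505 ∈ [-0.6, 0.2) ⇒ IN Λ
candidate 3: (m,n)=(-5,-10) → π∥ = -5-10·τ ≈ -29.142136, π⊥ = -5-10·τ' ≈ -0.857864 ∉ [-0.6, 0.2) ⇒ out
candidate 4: (m,n)=(-1,-3) → π∥ = -1-3·τ ≈ -8.242641, π⊥ = -1-3·τ' ≈ 0.242641 ∉ [-0.6, 0.2) ⇒ out
candidate 5: (m,n)=(-8,-9) → π∥ = -8-9·τ ≈ -29.727922, π⊥ = -8-9·τ' ≈ -4.272078 ∉ [-0.6, 0.2) ⇒ out
candidate 6: (m,n)=(-4,-10) → π∥ = -4-10·τ ≈ -28.142136, π⊥ = -4-10·τ' ≈ 0.142136 ∈ [-0.6, 0.2) ⇒ IN Λ
candidate 7: (m,n)=(-4,-9) → π∥ = -4-9·τ ≈ -25.727922, π⊥ = -4-9·τ' ≈ -0.272078 ∈ [-0.6, 0.2) ⇒ IN Λ
candidate 8: (m,n)=(2,9) → π∥ = 2+9·τ ≈ 23.727922, π⊥ = 2+9·τ' ≈ -1.727922 ∉ [-0.6, 0.2) ⇒ out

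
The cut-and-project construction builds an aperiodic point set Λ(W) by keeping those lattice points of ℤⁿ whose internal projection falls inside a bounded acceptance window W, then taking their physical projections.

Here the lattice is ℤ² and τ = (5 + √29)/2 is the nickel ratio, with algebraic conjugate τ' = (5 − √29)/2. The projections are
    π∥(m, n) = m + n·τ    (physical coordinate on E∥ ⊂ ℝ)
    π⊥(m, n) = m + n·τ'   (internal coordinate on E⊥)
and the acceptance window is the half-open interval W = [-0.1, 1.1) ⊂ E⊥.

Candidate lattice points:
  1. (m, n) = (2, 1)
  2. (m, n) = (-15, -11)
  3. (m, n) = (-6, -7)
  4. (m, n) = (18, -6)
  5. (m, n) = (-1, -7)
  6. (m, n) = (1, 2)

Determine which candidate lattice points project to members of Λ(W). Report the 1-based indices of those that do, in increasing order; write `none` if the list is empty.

5, 6

Compute τ' = (5−√29)/2 = -0.19258, so π⊥(m,n) = m -0.19258·n.
#1 (2,1): internal coord 2 + (1)·τ' = +1.80742; +1.80742 ∉ [-0.1, 1.1) → out
#2 (-15,-11): internal coord -15 + (-11)·τ' = -12.88159; -12.88159 ∉ [-0.1, 1.1) → out
#3 (-6,-7): internal coord -6 + (-7)·τ' = -4.65192; -4.65192 ∉ [-0.1, 1.1) → out
#4 (18,-6): internal coord 18 + (-6)·τ' = +19.15549; +19.15549 ∉ [-0.1, 1.1) → out
#5 (-1,-7): internal coord -1 + (-7)·τ' = +0.34808; +0.34808 ∈ [-0.1, 1.1) → IN Λ
#6 (1,2): internal coord 1 + (2)·τ' = +0.61484; +0.61484 ∈ [-0.1, 1.1) → IN Λ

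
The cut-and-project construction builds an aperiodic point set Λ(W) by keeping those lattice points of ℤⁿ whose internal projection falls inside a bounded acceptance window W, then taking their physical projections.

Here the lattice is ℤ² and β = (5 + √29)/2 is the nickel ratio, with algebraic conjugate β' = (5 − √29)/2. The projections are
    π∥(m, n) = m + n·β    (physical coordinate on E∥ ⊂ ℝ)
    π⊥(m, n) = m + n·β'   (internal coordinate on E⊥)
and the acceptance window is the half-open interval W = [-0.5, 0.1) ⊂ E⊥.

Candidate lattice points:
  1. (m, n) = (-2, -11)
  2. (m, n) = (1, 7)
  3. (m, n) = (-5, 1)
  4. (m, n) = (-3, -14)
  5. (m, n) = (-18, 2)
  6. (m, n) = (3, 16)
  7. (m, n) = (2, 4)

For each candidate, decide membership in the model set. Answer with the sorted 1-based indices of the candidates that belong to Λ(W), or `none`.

Compute β' = (5−√29)/2 = -0.192582, so π⊥(m,n) = m -0.192582·n.
candidate 1: (m,n)=(-2,-11) → π∥ = -2-11·β ≈ -59.118406, π⊥ = -2-11·β' ≈ 0.118406 ∉ [-0.5, 0.1) ⇒ out
candidate 2: (m,n)=(1,7) → π∥ = 1+7·β ≈ 37.348077, π⊥ = 1+7·β' ≈ -0.348077 ∈ [-0.5, 0.1) ⇒ IN Λ
candidate 3: (m,n)=(-5,1) → π∥ = -5+1·β ≈ 0.192582, π⊥ = -5+1·β' ≈ -5.192582 ∉ [-0.5, 0.1) ⇒ out
candidate 4: (m,n)=(-3,-14) → π∥ = -3-14·β ≈ -75.696154, π⊥ = -3-14·β' ≈ -0.303846 ∈ [-0.5, 0.1) ⇒ IN Λ
candidate 5: (m,n)=(-18,2) → π∥ = -18+2·β ≈ -7.614835, π⊥ = -18+2·β' ≈ -18.385165 ∉ [-0.5, 0.1) ⇒ out
candidate 6: (m,n)=(3,16) → π∥ = 3+16·β ≈ 86.081318, π⊥ = 3+16·β' ≈ -0.081318 ∈ [-0.5, 0.1) ⇒ IN Λ
candidate 7: (m,n)=(2,4) → π∥ = 2+4·β ≈ 22.770330, π⊥ = 2+4·β' ≈ 1.229670 ∉ [-0.5, 0.1) ⇒ out

2, 4, 6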